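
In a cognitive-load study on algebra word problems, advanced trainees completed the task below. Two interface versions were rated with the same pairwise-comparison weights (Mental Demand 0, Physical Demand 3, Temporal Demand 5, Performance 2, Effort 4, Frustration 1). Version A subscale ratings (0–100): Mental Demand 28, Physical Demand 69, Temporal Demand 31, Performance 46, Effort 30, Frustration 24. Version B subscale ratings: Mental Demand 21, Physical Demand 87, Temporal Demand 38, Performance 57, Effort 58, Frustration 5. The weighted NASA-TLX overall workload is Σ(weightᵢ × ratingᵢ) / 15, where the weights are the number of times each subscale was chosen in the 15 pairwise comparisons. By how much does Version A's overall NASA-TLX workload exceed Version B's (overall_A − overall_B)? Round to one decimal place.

Version A weighted sum = 0·28 + 3·69 + 5·31 + 2·46 + 4·30 + 1·24 = 0 + 207 + 155 + 92 + 120 + 24 = 598; overall_A = 598/15 = 39.8667.
Version B weighted sum = 0·21 + 3·87 + 5·38 + 2·57 + 4·58 + 1·5 = 0 + 261 + 190 + 114 + 232 + 5 = 802; overall_B = 802/15 = 53.4667.
Difference = 39.8667 − 53.4667 = -13.6000 ≈ -13.6.

-13.6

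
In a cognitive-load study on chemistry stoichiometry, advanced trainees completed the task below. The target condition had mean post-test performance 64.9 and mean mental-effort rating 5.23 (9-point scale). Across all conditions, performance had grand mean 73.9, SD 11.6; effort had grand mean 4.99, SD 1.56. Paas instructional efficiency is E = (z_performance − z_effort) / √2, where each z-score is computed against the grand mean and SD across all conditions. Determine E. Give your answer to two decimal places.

-0.66

z_performance = (64.9 − 73.9) / 11.6 = -9.0000 / 11.6 = -0.7759.
z_effort = (5.23 − 4.99) / 1.56 = 0.2400 / 1.56 = 0.1538.
z_P − z_E = -0.7759 − 0.1538 = -0.9297.
E = -0.9297 / √2 = -0.9297 / 1.41421 = -0.6574 ≈ -0.66.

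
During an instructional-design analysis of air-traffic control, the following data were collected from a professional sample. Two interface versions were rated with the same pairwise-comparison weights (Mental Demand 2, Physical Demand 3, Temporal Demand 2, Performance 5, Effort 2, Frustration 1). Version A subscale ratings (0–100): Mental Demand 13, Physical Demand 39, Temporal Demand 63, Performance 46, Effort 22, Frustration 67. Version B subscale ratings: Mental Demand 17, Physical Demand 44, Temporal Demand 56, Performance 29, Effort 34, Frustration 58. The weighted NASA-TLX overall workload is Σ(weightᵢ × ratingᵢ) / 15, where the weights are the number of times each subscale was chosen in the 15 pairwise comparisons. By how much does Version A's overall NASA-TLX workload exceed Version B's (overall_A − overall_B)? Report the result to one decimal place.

4.1

Version A weighted sum = 2·13 + 3·39 + 2·63 + 5·46 + 2·22 + 1·67 = 26 + 117 + 126 + 230 + 44 + 67 = 610; overall_A = 610/15 = 40.6667.
Version B weighted sum = 2·17 + 3·44 + 2·56 + 5·29 + 2·34 + 1·58 = 34 + 132 + 112 + 145 + 68 + 58 = 549; overall_B = 549/15 = 36.6000.
Difference = 40.6667 − 36.6000 = 4.0667 ≈ 4.1.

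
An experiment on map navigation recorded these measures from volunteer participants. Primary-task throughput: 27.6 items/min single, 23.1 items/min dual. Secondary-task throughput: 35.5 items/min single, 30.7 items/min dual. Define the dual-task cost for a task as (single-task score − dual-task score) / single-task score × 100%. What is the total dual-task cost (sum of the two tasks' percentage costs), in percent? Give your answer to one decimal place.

29.8

Primary cost = (27.6 − 23.1) / 27.6 × 100% = 16.3043%.
Secondary cost = (35.5 − 30.7) / 35.5 × 100% = 13.5211%.
Total = 16.3043% + 13.5211% = 29.8254% ≈ 29.8%.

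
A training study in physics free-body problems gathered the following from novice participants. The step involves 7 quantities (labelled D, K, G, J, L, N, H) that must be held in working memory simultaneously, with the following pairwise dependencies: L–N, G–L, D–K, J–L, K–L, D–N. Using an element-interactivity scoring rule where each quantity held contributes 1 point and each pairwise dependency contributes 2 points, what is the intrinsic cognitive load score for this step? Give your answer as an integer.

Count of quantities held simultaneously: 7.
Count of pairwise dependencies listed: 6.
Element contribution: 7 × 1 = 7.
Interaction contribution: 6 × 2 = 12.
Intrinsic load = 7 + 12 = 19.

19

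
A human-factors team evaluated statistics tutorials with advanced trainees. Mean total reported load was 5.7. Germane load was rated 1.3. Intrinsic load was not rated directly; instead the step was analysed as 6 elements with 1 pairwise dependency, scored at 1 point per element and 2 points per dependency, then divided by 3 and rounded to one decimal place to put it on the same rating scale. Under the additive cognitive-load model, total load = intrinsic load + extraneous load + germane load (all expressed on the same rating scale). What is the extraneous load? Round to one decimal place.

Intrinsic (element-interactivity): (6 × 1 + 1 × 2) / 3 = 8 / 3 = 2.6667 → 2.7.
extraneous load = total − intrinsic − germane
             = 5.7 − 2.7 − 1.3 = 1.7.

1.7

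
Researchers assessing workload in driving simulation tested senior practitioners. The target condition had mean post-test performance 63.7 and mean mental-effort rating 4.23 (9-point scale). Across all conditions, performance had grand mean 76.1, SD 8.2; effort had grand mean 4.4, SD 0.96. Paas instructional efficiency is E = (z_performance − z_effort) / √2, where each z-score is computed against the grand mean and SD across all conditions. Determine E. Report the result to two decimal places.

-0.94

z_performance = (63.7 − 76.1) / 8.2 = -12.4000 / 8.2 = -1.5122.
z_effort = (4.23 − 4.4) / 0.96 = -0.1700 / 0.96 = -0.1771.
z_P − z_E = -1.5122 − (-0.1771) = -1.3351.
E = -1.3351 / √2 = -1.3351 / 1.41421 = -0.9441 ≈ -0.94.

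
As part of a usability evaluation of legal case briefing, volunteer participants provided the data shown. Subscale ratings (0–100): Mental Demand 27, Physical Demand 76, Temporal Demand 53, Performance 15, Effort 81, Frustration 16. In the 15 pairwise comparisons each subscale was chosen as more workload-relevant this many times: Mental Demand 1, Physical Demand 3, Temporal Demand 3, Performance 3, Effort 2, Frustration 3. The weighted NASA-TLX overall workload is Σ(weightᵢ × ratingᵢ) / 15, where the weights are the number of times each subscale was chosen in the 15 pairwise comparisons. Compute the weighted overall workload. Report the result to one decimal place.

44.6

The tallies are the weights (they sum to 15).
Weighted sum = 1·27 + 3·76 + 3·53 + 3·15 + 2·81 + 3·16
            = 27 + 228 + 159 + 45 + 162 + 48 = 669.
Overall workload = 669 / 15 = 44.6000 ≈ 44.6.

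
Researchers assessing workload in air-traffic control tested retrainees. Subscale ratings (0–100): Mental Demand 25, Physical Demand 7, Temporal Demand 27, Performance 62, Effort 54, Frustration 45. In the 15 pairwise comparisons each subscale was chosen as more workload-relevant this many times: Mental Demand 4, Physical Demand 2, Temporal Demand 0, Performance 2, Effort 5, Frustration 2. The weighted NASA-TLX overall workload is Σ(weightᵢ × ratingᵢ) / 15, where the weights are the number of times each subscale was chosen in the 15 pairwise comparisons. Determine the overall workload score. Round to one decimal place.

The tallies are the weights (they sum to 15).
Weighted sum = 4·25 + 2·7 + 0·27 + 2·62 + 5·54 + 2·45
            = 100 + 14 + 0 + 124 + 270 + 90 = 598.
Overall workload = 598 / 15 = 39.8667 ≈ 39.9.

39.9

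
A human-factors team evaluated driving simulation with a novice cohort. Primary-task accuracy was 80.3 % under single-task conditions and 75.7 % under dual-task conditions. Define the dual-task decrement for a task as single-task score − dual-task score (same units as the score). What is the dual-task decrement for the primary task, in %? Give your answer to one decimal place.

4.6

Decrement = 80.3 − 75.7 = 4.6000 % ≈ 4.6 %.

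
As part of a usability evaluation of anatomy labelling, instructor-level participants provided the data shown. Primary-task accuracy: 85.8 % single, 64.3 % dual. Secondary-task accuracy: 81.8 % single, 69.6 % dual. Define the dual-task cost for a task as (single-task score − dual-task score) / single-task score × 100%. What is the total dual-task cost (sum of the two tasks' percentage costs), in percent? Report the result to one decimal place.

40.0

Primary cost = (85.8 − 64.3) / 85.8 × 100% = 25.0583%.
Secondary cost = (81.8 − 69.6) / 81.8 × 100% = 14.9144%.
Total = 25.0583% + 14.9144% = 39.9727% ≈ 40.0%.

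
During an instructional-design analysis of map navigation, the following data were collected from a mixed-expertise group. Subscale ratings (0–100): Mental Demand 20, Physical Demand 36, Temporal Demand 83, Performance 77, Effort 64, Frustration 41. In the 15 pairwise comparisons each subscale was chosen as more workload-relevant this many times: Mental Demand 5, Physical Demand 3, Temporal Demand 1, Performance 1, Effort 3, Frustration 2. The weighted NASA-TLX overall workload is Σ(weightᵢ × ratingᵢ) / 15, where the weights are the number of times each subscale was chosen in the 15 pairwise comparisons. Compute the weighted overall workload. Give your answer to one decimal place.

42.8

The tallies are the weights (they sum to 15).
Weighted sum = 5·20 + 3·36 + 1·83 + 1·77 + 3·64 + 2·41
            = 100 + 108 + 83 + 77 + 192 + 82 = 642.
Overall workload = 642 / 15 = 42.8000 ≈ 42.8.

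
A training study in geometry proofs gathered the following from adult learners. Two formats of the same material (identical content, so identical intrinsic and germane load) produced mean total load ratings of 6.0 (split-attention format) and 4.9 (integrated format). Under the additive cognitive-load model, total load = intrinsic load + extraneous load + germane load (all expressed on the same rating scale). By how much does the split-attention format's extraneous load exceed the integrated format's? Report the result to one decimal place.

1.1

Intrinsic and germane load are equal across formats, so the difference in total load equals the difference in extraneous load.
Extraneous-load difference = 6.0 − 4.9 = 1.1.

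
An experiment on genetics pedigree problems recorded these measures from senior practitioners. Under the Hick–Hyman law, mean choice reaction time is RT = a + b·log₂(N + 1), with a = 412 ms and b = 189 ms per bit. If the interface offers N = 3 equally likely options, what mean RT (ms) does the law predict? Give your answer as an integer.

log₂(3 + 1) = log₂(4) = 2.0000.
RT = 412 + 189 × 2.0000 = 412 + 378.0000 = 790.0000 ms.
≈ 790 ms.

790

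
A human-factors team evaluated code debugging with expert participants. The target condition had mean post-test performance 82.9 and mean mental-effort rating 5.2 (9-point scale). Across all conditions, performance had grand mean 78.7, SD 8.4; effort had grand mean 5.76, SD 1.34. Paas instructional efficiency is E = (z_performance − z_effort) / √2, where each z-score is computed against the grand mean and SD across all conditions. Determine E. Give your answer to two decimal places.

z_performance = (82.9 − 78.7) / 8.4 = 4.2000 / 8.4 = 0.5000.
z_effort = (5.2 − 5.76) / 1.34 = -0.5600 / 1.34 = -0.4179.
z_P − z_E = 0.5000 − (-0.4179) = 0.9179.
E = 0.9179 / √2 = 0.9179 / 1.41421 = 0.6491 ≈ 0.65.

0.65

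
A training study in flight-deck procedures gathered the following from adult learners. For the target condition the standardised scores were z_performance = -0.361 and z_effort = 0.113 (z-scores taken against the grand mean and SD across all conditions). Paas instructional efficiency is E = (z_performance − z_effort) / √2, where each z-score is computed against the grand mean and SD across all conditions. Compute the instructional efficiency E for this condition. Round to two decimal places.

z_P − z_E = -0.361 − 0.113 = -0.4740.
E = -0.4740 / √2 = -0.4740 / 1.41421 = -0.3352 ≈ -0.34.

-0.34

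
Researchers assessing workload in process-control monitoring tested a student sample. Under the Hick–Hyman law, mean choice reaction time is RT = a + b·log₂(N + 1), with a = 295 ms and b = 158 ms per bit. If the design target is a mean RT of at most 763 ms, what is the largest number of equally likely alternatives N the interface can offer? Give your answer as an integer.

6

Set 295 + 158·log₂(N + 1) ≤ 763.
log₂(N + 1) ≤ (763 − 295) / 158 = 2.9620.
N + 1 ≤ 2^2.9620 = 7.7920.
N ≤ 6.7920, so the largest integer N is 6.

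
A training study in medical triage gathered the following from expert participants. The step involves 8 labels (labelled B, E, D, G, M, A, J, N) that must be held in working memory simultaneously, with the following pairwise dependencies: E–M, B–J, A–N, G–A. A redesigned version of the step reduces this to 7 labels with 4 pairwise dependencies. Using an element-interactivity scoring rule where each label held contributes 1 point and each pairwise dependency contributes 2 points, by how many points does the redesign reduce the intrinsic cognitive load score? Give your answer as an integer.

1

Original: 8 × 1 + 4 × 2 = 8 + 8 = 16.
Redesigned: 7 × 1 + 4 × 2 = 7 + 8 = 15.
Reduction = 16 − 15 = 1.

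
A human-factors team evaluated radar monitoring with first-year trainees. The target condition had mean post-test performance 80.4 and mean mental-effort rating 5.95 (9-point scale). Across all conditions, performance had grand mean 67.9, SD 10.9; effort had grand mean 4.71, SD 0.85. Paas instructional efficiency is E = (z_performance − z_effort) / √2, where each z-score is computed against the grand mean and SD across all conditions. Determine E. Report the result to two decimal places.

-0.22

z_performance = (80.4 − 67.9) / 10.9 = 12.5000 / 10.9 = 1.1468.
z_effort = (5.95 − 4.71) / 0.85 = 1.2400 / 0.85 = 1.4588.
z_P − z_E = 1.1468 − 1.4588 = -0.3120.
E = -0.3120 / √2 = -0.3120 / 1.41421 = -0.2206 ≈ -0.22.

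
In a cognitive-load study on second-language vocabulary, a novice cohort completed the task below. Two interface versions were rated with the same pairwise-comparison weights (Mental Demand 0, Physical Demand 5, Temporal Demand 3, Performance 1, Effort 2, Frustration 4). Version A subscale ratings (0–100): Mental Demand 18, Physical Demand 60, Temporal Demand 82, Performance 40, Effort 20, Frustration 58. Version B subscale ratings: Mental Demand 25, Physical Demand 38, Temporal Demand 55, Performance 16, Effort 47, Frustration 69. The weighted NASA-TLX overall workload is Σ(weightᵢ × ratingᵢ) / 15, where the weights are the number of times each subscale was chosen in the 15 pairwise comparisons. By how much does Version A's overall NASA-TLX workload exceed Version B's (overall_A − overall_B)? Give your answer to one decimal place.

Version A weighted sum = 0·18 + 5·60 + 3·82 + 1·40 + 2·20 + 4·58 = 0 + 300 + 246 + 40 + 40 + 232 = 858; overall_A = 858/15 = 57.2000.
Version B weighted sum = 0·25 + 5·38 + 3·55 + 1·16 + 2·47 + 4·69 = 0 + 190 + 165 + 16 + 94 + 276 = 741; overall_B = 741/15 = 49.4000.
Difference = 57.2000 − 49.4000 = 7.8000 ≈ 7.8.

7.8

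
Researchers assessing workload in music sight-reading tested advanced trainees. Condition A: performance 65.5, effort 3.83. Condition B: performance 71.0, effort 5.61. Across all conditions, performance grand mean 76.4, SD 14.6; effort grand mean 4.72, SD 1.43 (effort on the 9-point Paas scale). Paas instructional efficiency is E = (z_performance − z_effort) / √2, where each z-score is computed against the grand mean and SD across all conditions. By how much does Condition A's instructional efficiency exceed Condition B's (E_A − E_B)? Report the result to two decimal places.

Condition A: z_P = (65.5 − 76.4)/14.6 = -0.7466; z_E = (3.83 − 4.72)/1.43 = -0.6224; E_A = (-0.7466 − (-0.6224))/√2 = -0.0878.
Condition B: z_P = (71.0 − 76.4)/14.6 = -0.3699; z_E = (5.61 − 4.72)/1.43 = 0.6224; E_B = (-0.3699 − 0.6224)/√2 = -0.7017.
E_A − E_B = -0.0878 − (-0.7017) = 0.6139 ≈ 0.61.

0.61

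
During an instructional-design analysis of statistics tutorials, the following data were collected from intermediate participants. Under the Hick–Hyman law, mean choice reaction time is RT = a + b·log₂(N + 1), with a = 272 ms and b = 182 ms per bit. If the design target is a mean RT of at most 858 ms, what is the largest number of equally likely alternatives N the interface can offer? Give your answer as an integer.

Set 272 + 182·log₂(N + 1) ≤ 858.
log₂(N + 1) ≤ (858 − 272) / 182 = 3.2198.
N + 1 ≤ 2^3.2198 = 9.3166.
N ≤ 8.3166, so the largest integer N is 8.

8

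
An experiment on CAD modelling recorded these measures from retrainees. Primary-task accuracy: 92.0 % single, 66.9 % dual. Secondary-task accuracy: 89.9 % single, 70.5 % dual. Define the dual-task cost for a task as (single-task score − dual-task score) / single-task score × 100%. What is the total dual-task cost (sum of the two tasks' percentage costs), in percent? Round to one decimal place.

48.9

Primary cost = (92.0 − 66.9) / 92.0 × 100% = 27.2826%.
Secondary cost = (89.9 − 70.5) / 89.9 × 100% = 21.5795%.
Total = 27.2826% + 21.5795% = 48.8621% ≈ 48.9%.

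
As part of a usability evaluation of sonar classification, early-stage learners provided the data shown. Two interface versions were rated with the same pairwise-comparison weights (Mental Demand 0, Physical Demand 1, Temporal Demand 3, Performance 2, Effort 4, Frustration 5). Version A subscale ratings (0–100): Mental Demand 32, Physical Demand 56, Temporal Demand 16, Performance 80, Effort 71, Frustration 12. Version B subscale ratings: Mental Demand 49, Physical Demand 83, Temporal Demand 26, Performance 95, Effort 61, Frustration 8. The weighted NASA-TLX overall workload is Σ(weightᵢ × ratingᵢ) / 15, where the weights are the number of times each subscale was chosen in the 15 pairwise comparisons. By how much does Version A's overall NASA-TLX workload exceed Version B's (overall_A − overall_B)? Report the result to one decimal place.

Version A weighted sum = 0·32 + 1·56 + 3·16 + 2·80 + 4·71 + 5·12 = 0 + 56 + 48 + 160 + 284 + 60 = 608; overall_A = 608/15 = 40.5333.
Version B weighted sum = 0·49 + 1·83 + 3·26 + 2·95 + 4·61 + 5·8 = 0 + 83 + 78 + 190 + 244 + 40 = 635; overall_B = 635/15 = 42.3333.
Difference = 40.5333 − 42.3333 = -1.8000 ≈ -1.8.

-1.8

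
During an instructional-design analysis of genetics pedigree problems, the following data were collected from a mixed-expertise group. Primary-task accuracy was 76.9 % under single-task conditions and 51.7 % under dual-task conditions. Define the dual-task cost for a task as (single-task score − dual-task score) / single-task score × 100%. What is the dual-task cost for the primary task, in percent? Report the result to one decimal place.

32.8

Cost = (76.9 − 51.7) / 76.9 × 100%
     = 25.2000 / 76.9 × 100% = 32.7698%.
≈ 32.8%.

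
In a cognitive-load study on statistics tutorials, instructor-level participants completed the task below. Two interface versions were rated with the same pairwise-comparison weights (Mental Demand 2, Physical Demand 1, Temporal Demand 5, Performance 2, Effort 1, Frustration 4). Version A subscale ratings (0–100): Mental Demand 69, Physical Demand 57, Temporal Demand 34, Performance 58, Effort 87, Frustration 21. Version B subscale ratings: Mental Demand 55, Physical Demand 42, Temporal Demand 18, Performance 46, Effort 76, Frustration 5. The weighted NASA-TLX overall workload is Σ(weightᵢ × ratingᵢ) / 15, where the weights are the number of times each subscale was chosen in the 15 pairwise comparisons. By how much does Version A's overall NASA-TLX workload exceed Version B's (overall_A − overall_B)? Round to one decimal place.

Version A weighted sum = 2·69 + 1·57 + 5·34 + 2·58 + 1·87 + 4·21 = 138 + 57 + 170 + 116 + 87 + 84 = 652; overall_A = 652/15 = 43.4667.
Version B weighted sum = 2·55 + 1·42 + 5·18 + 2·46 + 1·76 + 4·5 = 110 + 42 + 90 + 92 + 76 + 20 = 430; overall_B = 430/15 = 28.6667.
Difference = 43.4667 − 28.6667 = 14.8000 ≈ 14.8.

14.8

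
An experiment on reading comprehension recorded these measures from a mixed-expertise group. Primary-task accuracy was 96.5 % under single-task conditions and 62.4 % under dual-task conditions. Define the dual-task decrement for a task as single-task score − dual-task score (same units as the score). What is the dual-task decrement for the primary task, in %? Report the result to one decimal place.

34.1

Decrement = 96.5 − 62.4 = 34.1000 % ≈ 34.1 %.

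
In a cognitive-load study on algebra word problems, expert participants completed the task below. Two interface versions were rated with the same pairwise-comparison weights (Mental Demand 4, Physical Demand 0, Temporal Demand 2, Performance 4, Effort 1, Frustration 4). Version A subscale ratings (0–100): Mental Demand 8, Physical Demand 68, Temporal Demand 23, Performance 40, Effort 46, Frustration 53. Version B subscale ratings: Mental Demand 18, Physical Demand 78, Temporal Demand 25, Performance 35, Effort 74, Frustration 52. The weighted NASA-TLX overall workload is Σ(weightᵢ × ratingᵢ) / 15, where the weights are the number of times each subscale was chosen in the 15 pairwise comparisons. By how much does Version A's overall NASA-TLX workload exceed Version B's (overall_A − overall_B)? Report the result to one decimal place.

-3.2

Version A weighted sum = 4·8 + 0·68 + 2·23 + 4·40 + 1·46 + 4·53 = 32 + 0 + 46 + 160 + 46 + 212 = 496; overall_A = 496/15 = 33.0667.
Version B weighted sum = 4·18 + 0·78 + 2·25 + 4·35 + 1·74 + 4·52 = 72 + 0 + 50 + 140 + 74 + 208 = 544; overall_B = 544/15 = 36.2667.
Difference = 33.0667 − 36.2667 = -3.2000 ≈ -3.2.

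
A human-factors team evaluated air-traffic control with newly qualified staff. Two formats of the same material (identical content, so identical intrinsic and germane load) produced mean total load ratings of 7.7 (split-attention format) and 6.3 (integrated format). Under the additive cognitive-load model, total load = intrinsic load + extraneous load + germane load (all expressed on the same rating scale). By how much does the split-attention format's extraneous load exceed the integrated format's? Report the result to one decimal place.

1.4

Intrinsic and germane load are equal across formats, so the difference in total load equals the difference in extraneous load.
Extraneous-load difference = 7.7 − 6.3 = 1.4.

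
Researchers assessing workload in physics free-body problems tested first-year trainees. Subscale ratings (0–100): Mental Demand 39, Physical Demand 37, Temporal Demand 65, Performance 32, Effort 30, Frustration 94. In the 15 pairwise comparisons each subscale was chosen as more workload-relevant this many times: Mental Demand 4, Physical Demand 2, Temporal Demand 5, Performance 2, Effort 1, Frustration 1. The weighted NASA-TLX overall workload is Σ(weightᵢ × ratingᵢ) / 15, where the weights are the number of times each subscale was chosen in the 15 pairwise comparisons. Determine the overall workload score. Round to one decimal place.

The tallies are the weights (they sum to 15).
Weighted sum = 4·39 + 2·37 + 5·65 + 2·32 + 1·30 + 1·94
            = 156 + 74 + 325 + 64 + 30 + 94 = 743.
Overall workload = 743 / 15 = 49.5333 ≈ 49.5.

49.5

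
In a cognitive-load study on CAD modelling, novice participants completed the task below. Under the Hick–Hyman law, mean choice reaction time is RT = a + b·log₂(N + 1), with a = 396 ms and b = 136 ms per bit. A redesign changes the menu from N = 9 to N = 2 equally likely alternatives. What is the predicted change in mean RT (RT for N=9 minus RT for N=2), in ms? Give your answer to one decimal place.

RT(9) = 396 + 136·log₂(10) = 396 + 136·3.3219 = 847.7784 ms.
RT(2) = 396 + 136·log₂(3) = 396 + 136·1.5850 = 611.5600 ms.
Difference = 847.7784 − 611.5600 = 236.2184 ≈ 236.2 ms.

236.2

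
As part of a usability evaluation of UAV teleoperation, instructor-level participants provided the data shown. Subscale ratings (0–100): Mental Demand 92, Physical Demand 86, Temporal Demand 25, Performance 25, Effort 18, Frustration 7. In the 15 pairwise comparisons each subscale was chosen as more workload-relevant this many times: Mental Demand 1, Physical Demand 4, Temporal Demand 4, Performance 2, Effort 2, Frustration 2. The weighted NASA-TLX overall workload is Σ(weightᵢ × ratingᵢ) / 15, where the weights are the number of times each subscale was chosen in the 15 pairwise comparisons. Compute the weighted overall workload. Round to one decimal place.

42.4

The tallies are the weights (they sum to 15).
Weighted sum = 1·92 + 4·86 + 4·25 + 2·25 + 2·18 + 2·7
            = 92 + 344 + 100 + 50 + 36 + 14 = 636.
Overall workload = 636 / 15 = 42.4000 ≈ 42.4.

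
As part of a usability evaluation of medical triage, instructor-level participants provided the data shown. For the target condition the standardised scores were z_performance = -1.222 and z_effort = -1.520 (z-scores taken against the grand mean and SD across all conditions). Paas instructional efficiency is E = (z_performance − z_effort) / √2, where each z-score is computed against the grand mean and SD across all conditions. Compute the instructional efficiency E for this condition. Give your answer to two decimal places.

z_P − z_E = -1.222 − (-1.520) = 0.2980.
E = 0.2980 / √2 = 0.2980 / 1.41421 = 0.2107 ≈ 0.21.

0.21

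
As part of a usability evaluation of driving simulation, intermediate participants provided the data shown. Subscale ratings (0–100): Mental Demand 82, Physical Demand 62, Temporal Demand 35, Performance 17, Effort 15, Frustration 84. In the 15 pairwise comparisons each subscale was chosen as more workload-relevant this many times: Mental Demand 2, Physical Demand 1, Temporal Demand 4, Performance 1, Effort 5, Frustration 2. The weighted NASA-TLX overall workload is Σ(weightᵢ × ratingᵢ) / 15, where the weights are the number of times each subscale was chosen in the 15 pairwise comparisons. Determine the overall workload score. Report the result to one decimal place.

The tallies are the weights (they sum to 15).
Weighted sum = 2·82 + 1·62 + 4·35 + 1·17 + 5·15 + 2·84
            = 164 + 62 + 140 + 17 + 75 + 168 = 626.
Overall workload = 626 / 15 = 41.7333 ≈ 41.7.

41.7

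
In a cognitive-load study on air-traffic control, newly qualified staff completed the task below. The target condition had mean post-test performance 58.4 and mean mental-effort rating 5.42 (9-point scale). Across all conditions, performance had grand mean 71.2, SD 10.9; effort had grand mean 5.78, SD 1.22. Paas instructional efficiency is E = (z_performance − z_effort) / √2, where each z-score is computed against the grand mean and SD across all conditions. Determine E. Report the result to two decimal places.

z_performance = (58.4 − 71.2) / 10.9 = -12.8000 / 10.9 = -1.1743.
z_effort = (5.42 − 5.78) / 1.22 = -0.3600 / 1.22 = -0.2951.
z_P − z_E = -1.1743 − (-0.2951) = -0.8792.
E = -0.8792 / √2 = -0.8792 / 1.41421 = -0.6217 ≈ -0.62.

-0.62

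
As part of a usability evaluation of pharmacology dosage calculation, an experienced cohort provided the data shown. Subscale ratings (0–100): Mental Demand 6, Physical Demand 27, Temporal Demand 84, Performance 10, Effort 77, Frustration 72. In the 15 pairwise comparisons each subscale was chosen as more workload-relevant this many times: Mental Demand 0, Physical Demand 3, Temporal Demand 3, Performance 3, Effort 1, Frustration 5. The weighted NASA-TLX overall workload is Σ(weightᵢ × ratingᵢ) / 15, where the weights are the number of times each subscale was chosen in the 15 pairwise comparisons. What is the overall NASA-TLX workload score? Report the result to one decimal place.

The tallies are the weights (they sum to 15).
Weighted sum = 0·6 + 3·27 + 3·84 + 3·10 + 1·77 + 5·72
            = 0 + 81 + 252 + 30 + 77 + 360 = 800.
Overall workload = 800 / 15 = 53.3333 ≈ 53.3.

53.3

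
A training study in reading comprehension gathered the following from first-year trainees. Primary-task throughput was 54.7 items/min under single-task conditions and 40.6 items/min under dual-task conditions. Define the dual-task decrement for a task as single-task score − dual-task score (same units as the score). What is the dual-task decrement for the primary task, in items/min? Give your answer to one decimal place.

Decrement = 54.7 − 40.6 = 14.1000 items/min ≈ 14.1 items/min.

14.1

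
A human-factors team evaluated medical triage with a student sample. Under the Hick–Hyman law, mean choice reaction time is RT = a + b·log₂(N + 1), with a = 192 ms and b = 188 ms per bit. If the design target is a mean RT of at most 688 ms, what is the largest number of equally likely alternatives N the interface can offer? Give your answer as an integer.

5

Set 192 + 188·log₂(N + 1) ≤ 688.
log₂(N + 1) ≤ (688 − 192) / 188 = 2.6383.
N + 1 ≤ 2^2.6383 = 6.2260.
N ≤ 5.2260, so the largest integer N is 5.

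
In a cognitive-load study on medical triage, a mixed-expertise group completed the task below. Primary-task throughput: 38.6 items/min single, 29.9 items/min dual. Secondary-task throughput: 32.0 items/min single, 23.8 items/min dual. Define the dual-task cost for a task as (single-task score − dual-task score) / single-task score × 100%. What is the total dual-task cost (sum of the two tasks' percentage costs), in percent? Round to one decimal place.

48.2

Primary cost = (38.6 − 29.9) / 38.6 × 100% = 22.5389%.
Secondary cost = (32.0 − 23.8) / 32.0 × 100% = 25.6250%.
Total = 22.5389% + 25.6250% = 48.1639% ≈ 48.2%.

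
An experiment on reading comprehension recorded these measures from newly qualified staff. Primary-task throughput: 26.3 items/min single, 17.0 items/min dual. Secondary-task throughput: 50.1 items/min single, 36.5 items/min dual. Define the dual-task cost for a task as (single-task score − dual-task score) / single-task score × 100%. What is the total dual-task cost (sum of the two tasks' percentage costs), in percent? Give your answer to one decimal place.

62.5

Primary cost = (26.3 − 17.0) / 26.3 × 100% = 35.3612%.
Secondary cost = (50.1 − 36.5) / 50.1 × 100% = 27.1457%.
Total = 35.3612% + 27.1457% = 62.5069% ≈ 62.5%.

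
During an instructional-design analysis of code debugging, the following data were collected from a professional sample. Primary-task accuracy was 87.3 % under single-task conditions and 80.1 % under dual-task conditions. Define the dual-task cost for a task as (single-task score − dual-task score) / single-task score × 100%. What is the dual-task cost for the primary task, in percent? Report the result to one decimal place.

Cost = (87.3 − 80.1) / 87.3 × 100%
     = 7.2000 / 87.3 × 100% = 8.2474%.
≈ 8.2%.

8.2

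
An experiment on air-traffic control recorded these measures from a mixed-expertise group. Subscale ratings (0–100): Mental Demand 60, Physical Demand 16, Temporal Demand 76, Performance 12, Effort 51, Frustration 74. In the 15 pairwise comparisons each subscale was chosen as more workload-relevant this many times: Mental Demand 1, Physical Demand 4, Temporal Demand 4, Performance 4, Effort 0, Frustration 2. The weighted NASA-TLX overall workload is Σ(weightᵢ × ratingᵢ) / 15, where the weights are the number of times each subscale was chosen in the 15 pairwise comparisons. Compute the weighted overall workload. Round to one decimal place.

The tallies are the weights (they sum to 15).
Weighted sum = 1·60 + 4·16 + 4·76 + 4·12 + 0·51 + 2·74
            = 60 + 64 + 304 + 48 + 0 + 148 = 624.
Overall workload = 624 / 15 = 41.6000 ≈ 41.6.

41.6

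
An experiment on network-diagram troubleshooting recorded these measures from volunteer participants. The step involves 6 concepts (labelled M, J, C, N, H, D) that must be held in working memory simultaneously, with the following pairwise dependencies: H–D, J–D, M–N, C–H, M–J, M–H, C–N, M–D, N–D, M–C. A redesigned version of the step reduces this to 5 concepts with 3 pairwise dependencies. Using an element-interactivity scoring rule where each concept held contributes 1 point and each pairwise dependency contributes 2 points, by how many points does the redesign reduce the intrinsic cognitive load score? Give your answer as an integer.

Original: 6 × 1 + 10 × 2 = 6 + 20 = 26.
Redesigned: 5 × 1 + 3 × 2 = 5 + 6 = 11.
Reduction = 26 − 11 = 15.

15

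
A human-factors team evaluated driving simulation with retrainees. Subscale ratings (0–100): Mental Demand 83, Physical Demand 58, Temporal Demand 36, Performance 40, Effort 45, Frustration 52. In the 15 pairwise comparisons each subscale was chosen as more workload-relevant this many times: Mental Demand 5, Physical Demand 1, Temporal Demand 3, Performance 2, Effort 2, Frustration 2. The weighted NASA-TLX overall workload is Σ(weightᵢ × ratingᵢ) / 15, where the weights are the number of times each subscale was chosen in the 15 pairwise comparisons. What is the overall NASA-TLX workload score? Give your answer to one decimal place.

The tallies are the weights (they sum to 15).
Weighted sum = 5·83 + 1·58 + 3·36 + 2·40 + 2·45 + 2·52
            = 415 + 58 + 108 + 80 + 90 + 104 = 855.
Overall workload = 855 / 15 = 57.0000 ≈ 57.0.

57.0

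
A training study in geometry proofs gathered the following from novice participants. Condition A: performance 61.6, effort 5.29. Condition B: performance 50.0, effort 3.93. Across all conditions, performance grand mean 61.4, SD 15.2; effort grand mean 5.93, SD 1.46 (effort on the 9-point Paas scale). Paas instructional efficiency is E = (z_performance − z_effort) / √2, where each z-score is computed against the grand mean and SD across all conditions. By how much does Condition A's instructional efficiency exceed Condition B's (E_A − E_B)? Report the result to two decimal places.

Condition A: z_P = (61.6 − 61.4)/15.2 = 0.0132; z_E = (5.29 − 5.93)/1.46 = -0.4384; E_A = (0.0132 − (-0.4384))/√2 = 0.3193.
Condition B: z_P = (50.0 − 61.4)/15.2 = -0.7500; z_E = (3.93 − 5.93)/1.46 = -1.3699; E_B = (-0.7500 − (-1.3699))/√2 = 0.4383.
E_A − E_B = 0.3193 − 0.4383 = -0.1190 ≈ -0.12.

-0.12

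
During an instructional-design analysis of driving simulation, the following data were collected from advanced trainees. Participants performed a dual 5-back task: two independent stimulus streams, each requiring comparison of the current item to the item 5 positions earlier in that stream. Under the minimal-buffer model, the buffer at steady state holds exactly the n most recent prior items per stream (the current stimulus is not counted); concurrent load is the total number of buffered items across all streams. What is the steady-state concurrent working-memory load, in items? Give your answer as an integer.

Each stream's buffer holds its 5 most recent prior items.
Two independent streams: 2 × 5 = 10 buffered items at steady state.

10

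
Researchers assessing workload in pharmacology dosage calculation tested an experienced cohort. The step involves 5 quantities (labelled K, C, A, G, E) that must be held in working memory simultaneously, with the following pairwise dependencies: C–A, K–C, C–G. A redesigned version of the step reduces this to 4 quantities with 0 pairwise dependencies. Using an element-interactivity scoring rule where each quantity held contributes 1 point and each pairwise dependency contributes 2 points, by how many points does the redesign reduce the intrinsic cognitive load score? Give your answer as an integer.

Original: 5 × 1 + 3 × 2 = 5 + 6 = 11.
Redesigned: 4 × 1 + 0 × 2 = 4 + 0 = 4.
Reduction = 11 − 4 = 7.

7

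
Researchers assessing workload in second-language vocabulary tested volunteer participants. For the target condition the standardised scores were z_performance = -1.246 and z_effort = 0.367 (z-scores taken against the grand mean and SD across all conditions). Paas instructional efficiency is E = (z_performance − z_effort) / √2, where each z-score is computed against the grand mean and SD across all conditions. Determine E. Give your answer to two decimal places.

-1.14

z_P − z_E = -1.246 − 0.367 = -1.6130.
E = -1.6130 / √2 = -1.6130 / 1.41421 = -1.1406 ≈ -1.14.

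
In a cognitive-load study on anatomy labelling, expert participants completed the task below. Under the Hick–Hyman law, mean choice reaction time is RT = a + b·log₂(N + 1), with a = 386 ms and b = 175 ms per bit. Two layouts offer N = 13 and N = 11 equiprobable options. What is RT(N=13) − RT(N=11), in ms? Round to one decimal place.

RT(13) = 386 + 175·log₂(14) = 386 + 175·3.8074 = 1052.2950 ms.
RT(11) = 386 + 175·log₂(12) = 386 + 175·3.5850 = 1013.3750 ms.
Difference = 1052.2950 − 1013.3750 = 38.9200 ≈ 38.9 ms.

38.9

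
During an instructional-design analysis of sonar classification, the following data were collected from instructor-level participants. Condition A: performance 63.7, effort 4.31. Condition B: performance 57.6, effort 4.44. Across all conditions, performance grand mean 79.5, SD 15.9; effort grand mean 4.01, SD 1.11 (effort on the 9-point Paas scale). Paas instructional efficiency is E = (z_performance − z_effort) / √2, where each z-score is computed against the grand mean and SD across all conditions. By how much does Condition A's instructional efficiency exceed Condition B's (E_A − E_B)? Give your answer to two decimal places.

0.35

Condition A: z_P = (63.7 − 79.5)/15.9 = -0.9937; z_E = (4.31 − 4.01)/1.11 = 0.2703; E_A = (-0.9937 − 0.2703)/√2 = -0.8938.
Condition B: z_P = (57.6 − 79.5)/15.9 = -1.3774; z_E = (4.44 − 4.01)/1.11 = 0.3874; E_B = (-1.3774 − 0.3874)/√2 = -1.2479.
E_A − E_B = -0.8938 − (-1.2479) = 0.3541 ≈ 0.35.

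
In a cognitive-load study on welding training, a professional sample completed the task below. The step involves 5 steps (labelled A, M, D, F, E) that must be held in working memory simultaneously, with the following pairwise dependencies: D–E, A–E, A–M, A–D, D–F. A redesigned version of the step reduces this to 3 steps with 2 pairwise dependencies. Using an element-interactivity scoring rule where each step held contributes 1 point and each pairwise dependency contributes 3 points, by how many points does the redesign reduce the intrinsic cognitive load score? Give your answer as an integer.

11

Original: 5 × 1 + 5 × 3 = 5 + 15 = 20.
Redesigned: 3 × 1 + 2 × 3 = 3 + 6 = 9.
Reduction = 20 − 9 = 11.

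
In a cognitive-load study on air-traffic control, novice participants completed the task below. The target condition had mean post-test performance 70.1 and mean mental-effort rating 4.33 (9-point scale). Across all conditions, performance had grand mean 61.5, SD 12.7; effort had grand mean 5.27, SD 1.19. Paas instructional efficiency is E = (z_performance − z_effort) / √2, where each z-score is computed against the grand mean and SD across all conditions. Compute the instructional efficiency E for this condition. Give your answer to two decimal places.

1.04

z_performance = (70.1 − 61.5) / 12.7 = 8.6000 / 12.7 = 0.6772.
z_effort = (4.33 − 5.27) / 1.19 = -0.9400 / 1.19 = -0.7899.
z_P − z_E = 0.6772 − (-0.7899) = 1.4671.
E = 1.4671 / √2 = 1.4671 / 1.41421 = 1.0374 ≈ 1.04.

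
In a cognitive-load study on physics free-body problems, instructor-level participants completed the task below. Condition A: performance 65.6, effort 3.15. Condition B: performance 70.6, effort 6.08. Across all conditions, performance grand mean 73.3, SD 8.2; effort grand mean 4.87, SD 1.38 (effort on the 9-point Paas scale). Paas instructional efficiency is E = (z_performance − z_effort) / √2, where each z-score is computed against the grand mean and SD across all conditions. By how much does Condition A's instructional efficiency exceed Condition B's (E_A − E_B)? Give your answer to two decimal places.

1.07

Condition A: z_P = (65.6 − 73.3)/8.2 = -0.9390; z_E = (3.15 − 4.87)/1.38 = -1.2464; E_A = (-0.9390 − (-1.2464))/√2 = 0.2174.
Condition B: z_P = (70.6 − 73.3)/8.2 = -0.3293; z_E = (6.08 − 4.87)/1.38 = 0.8768; E_B = (-0.3293 − 0.8768)/√2 = -0.8528.
E_A − E_B = 0.2174 − (-0.8528) = 1.0702 ≈ 1.07.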